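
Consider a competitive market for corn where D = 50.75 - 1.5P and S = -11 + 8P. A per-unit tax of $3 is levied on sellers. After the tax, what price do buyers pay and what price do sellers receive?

Buyers pay 343/38, sellers receive 229/38

Pre-tax equilibrium: P* = 6.5, Q* = 41.
Tax on sellers shifts supply to S = -11 + 8(P − 3) = -35 + 8P.
50.75 - 1.5P = -35 + 8P gives buyer price Pb = 343/38; sellers receive Ps = 343/38 − 3 = 229/38.
New quantity: Q = 50.75 − 1.5(343/38) = 707/19.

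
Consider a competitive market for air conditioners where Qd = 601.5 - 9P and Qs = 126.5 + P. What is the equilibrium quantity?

Q* = 174

Set Qd = Qs: 601.5 - 9P = 126.5 + P.
475 = 10P, so P* = 47.5.
Q* = 601.5 − 9(47.5) = 174.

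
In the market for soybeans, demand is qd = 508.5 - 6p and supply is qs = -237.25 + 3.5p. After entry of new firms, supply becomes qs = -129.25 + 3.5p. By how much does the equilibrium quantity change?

Original equilibrium: p* = 78.5, q* = 37.5.
New equilibrium: 508.5 - 6p = -129.25 + 3.5p, so 637.75 = 9.5p and p' = 2551/38; q' = 508.5 − 6(2551/38) = 4017/38.
Change in quantity: 4017/38 − 37.5 = 1296/19.

Δq = 1296/19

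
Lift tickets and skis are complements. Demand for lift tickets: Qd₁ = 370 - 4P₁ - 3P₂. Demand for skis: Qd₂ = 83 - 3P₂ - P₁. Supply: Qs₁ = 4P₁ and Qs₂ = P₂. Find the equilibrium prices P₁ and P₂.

Market 1: 370 - 4P₁ - 3P₂ = 4P₁ → 8P₁ + 3P₂ = 370.
Market 2: 4P₂ + P₁ = 83.
Eliminating P₂: 4×(1) − 3×(2) gives 29P₁ = 1231, so P₁ = 1231/29.
Back-substitute into (2): P₂ = (83 − 1×1231/29) / 4 = 294/29.

P₁ = 1231/29, P₂ = 294/29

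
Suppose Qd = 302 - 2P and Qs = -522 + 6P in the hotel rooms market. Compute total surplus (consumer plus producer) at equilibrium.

Equilibrium: 302 - 2P = -522 + 6P gives P* = 103, Q* = 96.
Demand choke price: P = 151; supply starts at P = 87.
CS = ½(151 − 103)(96) = 2304; PS = ½(103 − 87)(96) = 768.

Total surplus = 3072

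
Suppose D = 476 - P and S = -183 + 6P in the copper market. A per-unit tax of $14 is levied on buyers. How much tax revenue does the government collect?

Tax revenue = 5178

Pre-tax equilibrium: P* = 659/7, Q* = 2673/7.
Tax on buyers shifts demand to D = 476 − 1(P + 14) = 462 - P.
462 - P = -183 + 6P gives seller price Ps = 645/7; buyers pay Pb = 645/7 + 14 = 743/7.
New quantity: Q = 476 − 1(743/7) = 2589/7.
Revenue = 14 × 2589/7 = 5178.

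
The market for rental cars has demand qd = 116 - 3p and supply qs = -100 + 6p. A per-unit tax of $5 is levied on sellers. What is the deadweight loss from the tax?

Pre-tax equilibrium: p* = 24, q* = 44.
Tax on sellers shifts supply to qs = -100 + 6(p − 5) = -130 + 6p.
116 - 3p = -130 + 6p gives buyer price pb = 82/3; sellers receive ps = 82/3 − 5 = 67/3.
New quantity: q = 116 − 3(82/3) = 34.
DWL = ½ × 5 × (44 − 34) = 25.

Deadweight loss = 25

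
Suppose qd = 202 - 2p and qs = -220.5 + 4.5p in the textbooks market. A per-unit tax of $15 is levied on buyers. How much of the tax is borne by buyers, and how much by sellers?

Buyers bear 135/13, sellers bear 60/13

Pre-tax equilibrium: p* = 65, q* = 72.
Tax on buyers shifts demand to qd = 202 − 2(p + 15) = 172 - 2p.
172 - 2p = -220.5 + 4.5p gives seller price ps = 785/13; buyers pay pb = 785/13 + 15 = 980/13.
New quantity: q = 202 − 2(980/13) = 666/13.
Buyer burden = 980/13 − 65 = 135/13; seller burden = 65 − 785/13 = 60/13.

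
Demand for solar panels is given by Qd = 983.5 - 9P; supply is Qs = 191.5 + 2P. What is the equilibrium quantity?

Set Qd = Qs: 983.5 - 9P = 191.5 + 2P.
792 = 11P, so P* = 72.
Q* = 983.5 − 9(72) = 335.5.

Q* = 335.5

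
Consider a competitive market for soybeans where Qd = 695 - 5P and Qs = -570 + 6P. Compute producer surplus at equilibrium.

Equilibrium: 695 - 5P = -570 + 6P gives P* = 115, Q* = 120.
Supply starts at P = 95 (where Qs = 0).
PS = ½(115 − 95)(120) = 1200.

Producer surplus = 1200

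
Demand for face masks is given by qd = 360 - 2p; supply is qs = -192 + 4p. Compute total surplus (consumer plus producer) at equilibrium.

Total surplus = 11616

Equilibrium: 360 - 2p = -192 + 4p gives p* = 92, q* = 176.
Demand choke price: p = 180; supply starts at p = 48.
CS = ½(180 − 92)(176) = 7744; PS = ½(92 − 48)(176) = 3872.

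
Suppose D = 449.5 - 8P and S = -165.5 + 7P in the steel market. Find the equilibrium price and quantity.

Set D = S: 449.5 - 8P = -165.5 + 7P.
615 = 15P, so P* = 41.
Q* = 449.5 − 8(41) = 121.5.

P* = 41, Q* = 121.5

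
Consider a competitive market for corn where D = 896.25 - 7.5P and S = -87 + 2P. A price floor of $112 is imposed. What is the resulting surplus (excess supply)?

Surplus = 80.75

Equilibrium price would be P* = 103.5, so the floor at 112 binds.
At P = 112: D = 56.25, S = 137.
Surplus = 137 − 56.25 = 80.75.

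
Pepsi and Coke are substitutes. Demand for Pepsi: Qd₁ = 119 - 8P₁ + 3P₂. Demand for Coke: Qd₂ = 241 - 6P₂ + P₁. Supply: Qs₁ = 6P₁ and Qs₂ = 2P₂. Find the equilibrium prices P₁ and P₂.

P₁ = 1675/109, P₂ = 3493/109

Market 1: 119 - 8P₁ + 3P₂ = 6P₁ → 14P₁ - 3P₂ = 119.
Market 2: 8P₂ - P₁ = 241.
Eliminating P₂: 8×(1) + 3×(2) gives 109P₁ = 1675, so P₁ = 1675/109.
Back-substitute into (2): P₂ = (241 + 1×1675/109) / 8 = 3493/109.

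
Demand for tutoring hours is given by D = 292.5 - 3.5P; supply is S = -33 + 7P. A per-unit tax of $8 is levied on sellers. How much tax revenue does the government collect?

Tax revenue = 3968/3

Pre-tax equilibrium: P* = 31, Q* = 184.
Tax on sellers shifts supply to S = -33 + 7(P − 8) = -89 + 7P.
292.5 - 3.5P = -89 + 7P gives buyer price Pb = 109/3; sellers receive Ps = 109/3 − 8 = 85/3.
New quantity: Q = 292.5 − 3.5(109/3) = 496/3.
Revenue = 8 × 496/3 = 3968/3.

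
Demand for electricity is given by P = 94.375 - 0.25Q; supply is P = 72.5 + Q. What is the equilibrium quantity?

Set the two price expressions equal: 94.375 - 0.25Q = 72.5 + Q.
21.875 = 1.25Q, so Q* = 17.5.
P* = 94.375 − (0.25)(17.5) = 90.

Q* = 17.5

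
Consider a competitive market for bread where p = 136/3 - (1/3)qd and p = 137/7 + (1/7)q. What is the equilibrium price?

Set the two price expressions equal: 136/3 - (1/3)q = 137/7 + (1/7)q.
541/21 = (10/21)q, so q* = 54.1.
p* = 136/3 − (1/3)(54.1) = 27.3.

p* = 27.3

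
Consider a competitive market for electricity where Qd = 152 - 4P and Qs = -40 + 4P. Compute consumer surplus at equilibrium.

Equilibrium: 152 - 4P = -40 + 4P gives P* = 24, Q* = 56.
Demand choke price (Qd = 0): P = 38.
CS = ½(38 − 24)(56) = 392.

Consumer surplus = 392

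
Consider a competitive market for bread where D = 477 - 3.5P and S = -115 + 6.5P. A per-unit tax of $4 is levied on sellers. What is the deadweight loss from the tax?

Deadweight loss = 18.2

Pre-tax equilibrium: P* = 59.2, Q* = 269.8.
Tax on sellers shifts supply to S = -115 + 6.5(P − 4) = -141 + 6.5P.
477 - 3.5P = -141 + 6.5P gives buyer price Pb = 61.8; sellers receive Ps = 61.8 − 4 = 57.8.
New quantity: Q = 477 − 3.5(61.8) = 260.7.
DWL = ½ × 4 × (269.8 − 260.7) = 18.2.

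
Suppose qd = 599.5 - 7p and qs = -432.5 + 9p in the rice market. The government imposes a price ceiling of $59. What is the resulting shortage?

Shortage = 88

Equilibrium price would be p* = 64.5, so the ceiling at 59 binds.
At p = 59: qd = 599.5 − 7(59) = 186.5, qs = -432.5 + 9(59) = 98.5.
Shortage = 186.5 − 98.5 = 88.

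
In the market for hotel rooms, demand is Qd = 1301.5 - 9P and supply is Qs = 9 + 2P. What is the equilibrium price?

P* = 117.5

Set Qd = Qs: 1301.5 - 9P = 9 + 2P.
1292.5 = 11P, so P* = 117.5.
Q* = 1301.5 − 9(117.5) = 244.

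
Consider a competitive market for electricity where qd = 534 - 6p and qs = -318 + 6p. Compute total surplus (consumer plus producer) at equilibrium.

Equilibrium: 534 - 6p = -318 + 6p gives p* = 71, q* = 108.
Demand choke price: p = 89; supply starts at p = 53.
CS = ½(89 − 71)(108) = 972; PS = ½(71 − 53)(108) = 972.

Total surplus = 1944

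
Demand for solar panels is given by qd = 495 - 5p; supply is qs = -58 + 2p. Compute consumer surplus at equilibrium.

Consumer surplus = 1000

Equilibrium: 495 - 5p = -58 + 2p gives p* = 79, q* = 100.
Demand choke price (qd = 0): p = 99.
CS = ½(99 − 79)(100) = 1000.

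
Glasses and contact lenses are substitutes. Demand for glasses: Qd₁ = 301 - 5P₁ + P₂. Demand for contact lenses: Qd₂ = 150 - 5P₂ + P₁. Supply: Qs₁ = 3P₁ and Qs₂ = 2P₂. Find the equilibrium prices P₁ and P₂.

Market 1: 301 - 5P₁ + P₂ = 3P₁ → 8P₁ - P₂ = 301.
Market 2: 7P₂ - P₁ = 150.
Eliminating P₂: 7×(1) + 1×(2) gives 55P₁ = 2257, so P₁ = 2257/55.
Back-substitute into (2): P₂ = (150 + 1×2257/55) / 7 = 1501/55.

P₁ = 2257/55, P₂ = 1501/55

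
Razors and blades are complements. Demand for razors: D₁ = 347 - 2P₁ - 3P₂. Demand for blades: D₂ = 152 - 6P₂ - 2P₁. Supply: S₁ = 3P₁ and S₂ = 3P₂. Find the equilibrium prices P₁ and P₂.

Market 1: 347 - 2P₁ - 3P₂ = 3P₁ → 5P₁ + 3P₂ = 347.
Market 2: 9P₂ + 2P₁ = 152.
Eliminating P₂: 9×(1) − 3×(2) gives 39P₁ = 2667, so P₁ = 889/13.
Back-substitute into (2): P₂ = (152 − 2×889/13) / 9 = 22/13.

P₁ = 889/13, P₂ = 22/13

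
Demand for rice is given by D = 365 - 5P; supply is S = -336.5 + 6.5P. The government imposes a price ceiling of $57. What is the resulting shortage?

Equilibrium price would be P* = 61, so the ceiling at 57 binds.
At P = 57: D = 365 − 5(57) = 80, S = -336.5 + 6.5(57) = 34.
Shortage = 80 − 34 = 46.

Shortage = 46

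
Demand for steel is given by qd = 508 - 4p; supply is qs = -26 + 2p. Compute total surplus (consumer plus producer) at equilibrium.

Total surplus = 8664

Equilibrium: 508 - 4p = -26 + 2p gives p* = 89, q* = 152.
Demand choke price: p = 127; supply starts at p = 13.
CS = ½(127 − 89)(152) = 2888; PS = ½(89 − 13)(152) = 5776.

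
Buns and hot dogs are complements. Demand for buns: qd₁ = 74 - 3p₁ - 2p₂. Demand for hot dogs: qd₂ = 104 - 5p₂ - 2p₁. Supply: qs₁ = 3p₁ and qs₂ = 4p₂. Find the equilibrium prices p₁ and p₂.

Market 1: 74 - 3p₁ - 2p₂ = 3p₁ → 6p₁ + 2p₂ = 74.
Market 2: 9p₂ + 2p₁ = 104.
Eliminating p₂: 9×(1) − 2×(2) gives 50p₁ = 458, so p₁ = 9.16.
Back-substitute into (2): p₂ = (104 − 2×9.16) / 9 = 9.52.

p₁ = 9.16, p₂ = 9.52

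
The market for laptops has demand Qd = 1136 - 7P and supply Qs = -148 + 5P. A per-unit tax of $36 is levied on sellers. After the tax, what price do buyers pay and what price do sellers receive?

Pre-tax equilibrium: P* = 107, Q* = 387.
Tax on sellers shifts supply to Qs = -148 + 5(P − 36) = -328 + 5P.
1136 - 7P = -328 + 5P gives buyer price Pb = 122; sellers receive Ps = 122 − 36 = 86.
New quantity: Q = 1136 − 7(122) = 282.

Buyers pay $122, sellers receive $86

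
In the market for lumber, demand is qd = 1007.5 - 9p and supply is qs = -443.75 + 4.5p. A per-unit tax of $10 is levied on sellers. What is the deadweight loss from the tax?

Deadweight loss = 150

Pre-tax equilibrium: p* = 107.5, q* = 40.
Tax on sellers shifts supply to qs = -443.75 + 4.5(p − 10) = -488.75 + 4.5p.
1007.5 - 9p = -488.75 + 4.5p gives buyer price pb = 665/6; sellers receive ps = 665/6 − 10 = 605/6.
New quantity: q = 1007.5 − 9(665/6) = 10.
DWL = ½ × 10 × (40 − 10) = 150.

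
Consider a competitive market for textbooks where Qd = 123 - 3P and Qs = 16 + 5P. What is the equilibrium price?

P* = 13.375

Set Qd = Qs: 123 - 3P = 16 + 5P.
107 = 8P, so P* = 13.375.
Q* = 123 − 3(13.375) = 82.875.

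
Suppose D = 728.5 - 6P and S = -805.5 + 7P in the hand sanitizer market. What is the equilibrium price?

Set D = S: 728.5 - 6P = -805.5 + 7P.
1534 = 13P, so P* = 118.
Q* = 728.5 − 6(118) = 20.5.

P* = 118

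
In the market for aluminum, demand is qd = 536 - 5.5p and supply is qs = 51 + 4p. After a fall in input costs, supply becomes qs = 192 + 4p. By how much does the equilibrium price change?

Original equilibrium: p* = 970/19, q* = 4849/19.
New equilibrium: 536 - 5.5p = 192 + 4p, so 344 = 9.5p and p' = 688/19; q' = 536 − 5.5(688/19) = 6400/19.
Change in price: 688/19 − 970/19 = -282/19.

Δp = -282/19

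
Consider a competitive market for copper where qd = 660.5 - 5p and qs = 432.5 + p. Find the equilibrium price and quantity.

p* = 38, q* = 470.5

Set qd = qs: 660.5 - 5p = 432.5 + p.
228 = 6p, so p* = 38.
q* = 660.5 − 5(38) = 470.5.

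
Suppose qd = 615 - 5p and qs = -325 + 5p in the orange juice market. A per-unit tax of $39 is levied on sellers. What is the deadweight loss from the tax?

Pre-tax equilibrium: p* = 94, q* = 145.
Tax on sellers shifts supply to qs = -325 + 5(p − 39) = -520 + 5p.
615 - 5p = -520 + 5p gives buyer price pb = 113.5; sellers receive ps = 113.5 − 39 = 74.5.
New quantity: q = 615 − 5(113.5) = 47.5.
DWL = ½ × 39 × (145 − 47.5) = 1901.25.

Deadweight loss = 1901.25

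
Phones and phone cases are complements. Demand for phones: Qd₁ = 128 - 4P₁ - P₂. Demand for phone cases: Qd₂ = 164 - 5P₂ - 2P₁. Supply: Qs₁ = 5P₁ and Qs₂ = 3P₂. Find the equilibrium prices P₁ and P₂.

P₁ = 86/7, P₂ = 122/7

Market 1: 128 - 4P₁ - P₂ = 5P₁ → 9P₁ + P₂ = 128.
Market 2: 8P₂ + 2P₁ = 164.
Eliminating P₂: 8×(1) − 1×(2) gives 70P₁ = 860, so P₁ = 86/7.
Back-substitute into (2): P₂ = (164 − 2×86/7) / 8 = 122/7.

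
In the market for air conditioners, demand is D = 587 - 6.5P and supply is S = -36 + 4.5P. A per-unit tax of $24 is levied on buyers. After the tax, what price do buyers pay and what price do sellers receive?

Pre-tax equilibrium: P* = 623/11, Q* = 4815/22.
Tax on buyers shifts demand to D = 587 − 6.5(P + 24) = 431 - 6.5P.
431 - 6.5P = -36 + 4.5P gives seller price Ps = 467/11; buyers pay Pb = 467/11 + 24 = 731/11.
New quantity: Q = 587 − 6.5(731/11) = 3411/22.

Buyers pay 731/11, sellers receive 467/11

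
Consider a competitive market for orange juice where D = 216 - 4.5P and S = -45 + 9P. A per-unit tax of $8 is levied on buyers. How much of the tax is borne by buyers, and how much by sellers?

Buyers bear 16/3, sellers bear 8/3

Pre-tax equilibrium: P* = 58/3, Q* = 129.
Tax on buyers shifts demand to D = 216 − 4.5(P + 8) = 180 - 4.5P.
180 - 4.5P = -45 + 9P gives seller price Ps = 50/3; buyers pay Pb = 50/3 + 8 = 74/3.
New quantity: Q = 216 − 4.5(74/3) = 105.
Buyer burden = 74/3 − 58/3 = 16/3; seller burden = 58/3 − 50/3 = 8/3.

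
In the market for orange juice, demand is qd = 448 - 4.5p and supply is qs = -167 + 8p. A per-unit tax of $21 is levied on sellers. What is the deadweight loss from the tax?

Deadweight loss = 635.04

Pre-tax equilibrium: p* = 49.2, q* = 226.6.
Tax on sellers shifts supply to qs = -167 + 8(p − 21) = -335 + 8p.
448 - 4.5p = -335 + 8p gives buyer price pb = 62.64; sellers receive ps = 62.64 − 21 = 41.64.
New quantity: q = 448 − 4.5(62.64) = 166.12.
DWL = ½ × 21 × (226.6 − 166.12) = 635.04.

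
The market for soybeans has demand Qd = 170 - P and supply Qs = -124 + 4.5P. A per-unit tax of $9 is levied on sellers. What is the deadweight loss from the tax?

Deadweight loss = 729/22

Pre-tax equilibrium: P* = 588/11, Q* = 1282/11.
Tax on sellers shifts supply to Qs = -124 + 4.5(P − 9) = -164.5 + 4.5P.
170 - P = -164.5 + 4.5P gives buyer price Pb = 669/11; sellers receive Ps = 669/11 − 9 = 570/11.
New quantity: Q = 170 − 1(669/11) = 1201/11.
DWL = ½ × 9 × (1282/11 − 1201/11) = 729/22.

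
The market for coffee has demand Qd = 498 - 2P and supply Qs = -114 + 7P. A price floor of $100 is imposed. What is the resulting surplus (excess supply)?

Surplus = 288

Equilibrium price would be P* = 68, so the floor at 100 binds.
At P = 100: Qd = 298, Qs = 586.
Surplus = 586 − 298 = 288.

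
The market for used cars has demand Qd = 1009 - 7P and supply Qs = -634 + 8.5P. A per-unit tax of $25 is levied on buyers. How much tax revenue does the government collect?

Pre-tax equilibrium: P* = 106, Q* = 267.
Tax on buyers shifts demand to Qd = 1009 − 7(P + 25) = 834 - 7P.
834 - 7P = -634 + 8.5P gives seller price Ps = 2936/31; buyers pay Pb = 2936/31 + 25 = 3711/31.
New quantity: Q = 1009 − 7(3711/31) = 5302/31.
Revenue = 25 × 5302/31 = 132550/31.

Tax revenue = 132550/31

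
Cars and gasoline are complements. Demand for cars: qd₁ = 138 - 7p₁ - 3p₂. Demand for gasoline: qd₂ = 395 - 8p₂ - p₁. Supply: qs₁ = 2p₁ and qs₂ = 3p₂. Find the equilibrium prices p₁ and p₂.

Market 1: 138 - 7p₁ - 3p₂ = 2p₁ → 9p₁ + 3p₂ = 138.
Market 2: 11p₂ + p₁ = 395.
Eliminating p₂: 11×(1) − 3×(2) gives 96p₁ = 333, so p₁ = 3.46875.
Back-substitute into (2): p₂ = (395 − 1×3.46875) / 11 = 35.59375.

p₁ = 3.46875, p₂ = 35.59375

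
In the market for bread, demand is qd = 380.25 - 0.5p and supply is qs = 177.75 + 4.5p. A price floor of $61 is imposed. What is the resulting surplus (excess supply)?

Surplus = 102.5

Equilibrium price would be p* = 40.5, so the floor at 61 binds.
At p = 61: qd = 349.75, qs = 452.25.
Surplus = 452.25 − 349.75 = 102.5.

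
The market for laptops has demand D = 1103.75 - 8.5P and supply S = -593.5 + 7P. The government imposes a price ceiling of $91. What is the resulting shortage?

Equilibrium price would be P* = 109.5, so the ceiling at 91 binds.
At P = 91: D = 1103.75 − 8.5(91) = 330.25, S = -593.5 + 7(91) = 43.5.
Shortage = 330.25 − 43.5 = 286.75.

Shortage = 286.75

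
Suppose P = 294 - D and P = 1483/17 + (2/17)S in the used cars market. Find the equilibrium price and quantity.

P* = 109, Q* = 185

Set the two price expressions equal: 294 - Q = 1483/17 + (2/17)Q.
3515/17 = (19/17)Q, so Q* = 185.
P* = 294 − (1)(185) = 109.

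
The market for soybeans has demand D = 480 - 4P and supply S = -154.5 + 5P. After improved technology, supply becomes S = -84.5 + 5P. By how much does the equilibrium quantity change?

ΔQ = 280/9

Original equilibrium: P* = 70.5, Q* = 198.
New equilibrium: 480 - 4P = -84.5 + 5P, so 564.5 = 9P and P' = 1129/18; Q' = 480 − 4(1129/18) = 2062/9.
Change in quantity: 2062/9 − 198 = 280/9.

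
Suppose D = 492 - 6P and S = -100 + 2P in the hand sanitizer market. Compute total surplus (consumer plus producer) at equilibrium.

Equilibrium: 492 - 6P = -100 + 2P gives P* = 74, Q* = 48.
Demand choke price: P = 82; supply starts at P = 50.
CS = ½(82 − 74)(48) = 192; PS = ½(74 − 50)(48) = 576.

Total surplus = 768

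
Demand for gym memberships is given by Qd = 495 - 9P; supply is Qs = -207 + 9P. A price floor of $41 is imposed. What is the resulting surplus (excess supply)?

Equilibrium price would be P* = 39, so the floor at 41 binds.
At P = 41: Qd = 126, Qs = 162.
Surplus = 162 − 126 = 36.

Surplus = 36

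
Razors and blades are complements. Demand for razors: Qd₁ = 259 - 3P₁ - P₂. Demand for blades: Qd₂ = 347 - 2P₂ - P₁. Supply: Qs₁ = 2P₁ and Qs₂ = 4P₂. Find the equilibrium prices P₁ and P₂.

Market 1: 259 - 3P₁ - P₂ = 2P₁ → 5P₁ + P₂ = 259.
Market 2: 6P₂ + P₁ = 347.
Eliminating P₂: 6×(1) − 1×(2) gives 29P₁ = 1207, so P₁ = 1207/29.
Back-substitute into (2): P₂ = (347 − 1×1207/29) / 6 = 1476/29.

P₁ = 1207/29, P₂ = 1476/29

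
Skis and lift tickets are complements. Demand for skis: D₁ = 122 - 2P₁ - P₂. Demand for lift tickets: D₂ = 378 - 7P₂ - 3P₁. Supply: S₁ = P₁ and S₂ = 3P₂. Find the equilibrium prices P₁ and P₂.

P₁ = 842/27, P₂ = 256/9

Market 1: 122 - 2P₁ - P₂ = P₁ → 3P₁ + P₂ = 122.
Market 2: 10P₂ + 3P₁ = 378.
Eliminating P₂: 10×(1) − 1×(2) gives 27P₁ = 842, so P₁ = 842/27.
Back-substitute into (2): P₂ = (378 − 3×842/27) / 10 = 256/9.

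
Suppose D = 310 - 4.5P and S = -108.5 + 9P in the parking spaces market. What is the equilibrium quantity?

Set D = S: 310 - 4.5P = -108.5 + 9P.
418.5 = 13.5P, so P* = 31.
Q* = 310 − 4.5(31) = 170.5.

Q* = 170.5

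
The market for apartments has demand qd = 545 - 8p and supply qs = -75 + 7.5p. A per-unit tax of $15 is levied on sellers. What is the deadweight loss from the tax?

Pre-tax equilibrium: p* = 40, q* = 225.
Tax on sellers shifts supply to qs = -75 + 7.5(p − 15) = -187.5 + 7.5p.
545 - 8p = -187.5 + 7.5p gives buyer price pb = 1465/31; sellers receive ps = 1465/31 − 15 = 1000/31.
New quantity: q = 545 − 8(1465/31) = 5175/31.
DWL = ½ × 15 × (225 − 5175/31) = 13500/31.

Deadweight loss = 13500/31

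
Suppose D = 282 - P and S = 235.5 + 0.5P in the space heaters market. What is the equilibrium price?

Set D = S: 282 - P = 235.5 + 0.5P.
46.5 = 1.5P, so P* = 31.
Q* = 282 − 1(31) = 251.

P* = 31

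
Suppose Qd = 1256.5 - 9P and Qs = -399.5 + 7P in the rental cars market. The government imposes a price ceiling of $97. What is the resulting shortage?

Shortage = 104

Equilibrium price would be P* = 103.5, so the ceiling at 97 binds.
At P = 97: Qd = 1256.5 − 9(97) = 383.5, Qs = -399.5 + 7(97) = 279.5.
Shortage = 383.5 − 279.5 = 104.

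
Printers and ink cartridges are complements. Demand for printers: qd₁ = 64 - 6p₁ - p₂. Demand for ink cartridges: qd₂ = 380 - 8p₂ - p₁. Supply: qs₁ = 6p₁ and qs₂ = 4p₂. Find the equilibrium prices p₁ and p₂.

Market 1: 64 - 6p₁ - p₂ = 6p₁ → 12p₁ + p₂ = 64.
Market 2: 12p₂ + p₁ = 380.
Eliminating p₂: 12×(1) − 1×(2) gives 143p₁ = 388, so p₁ = 388/143.
Back-substitute into (2): p₂ = (380 − 1×388/143) / 12 = 4496/143.

p₁ = 388/143, p₂ = 4496/143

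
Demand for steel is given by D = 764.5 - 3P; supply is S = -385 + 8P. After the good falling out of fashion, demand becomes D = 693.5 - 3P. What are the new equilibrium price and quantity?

P' = 2157/22, Q' = 4393/11

Original equilibrium: P* = 104.5, Q* = 451.
New equilibrium: 693.5 - 3P = -385 + 8P, so 1078.5 = 11P and P' = 2157/22; Q' = 693.5 − 3(2157/22) = 4393/11.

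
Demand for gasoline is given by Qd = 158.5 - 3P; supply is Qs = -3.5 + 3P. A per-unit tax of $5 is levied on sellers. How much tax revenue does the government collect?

Pre-tax equilibrium: P* = 27, Q* = 77.5.
Tax on sellers shifts supply to Qs = -3.5 + 3(P − 5) = -18.5 + 3P.
158.5 - 3P = -18.5 + 3P gives buyer price Pb = 29.5; sellers receive Ps = 29.5 − 5 = 24.5.
New quantity: Q = 158.5 − 3(29.5) = 70.
Revenue = 5 × 70 = 350.

Tax revenue = 350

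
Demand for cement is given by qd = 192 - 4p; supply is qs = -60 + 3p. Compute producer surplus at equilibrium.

Producer surplus = 384

Equilibrium: 192 - 4p = -60 + 3p gives p* = 36, q* = 48.
Supply starts at p = 20 (where qs = 0).
PS = ½(36 − 20)(48) = 384.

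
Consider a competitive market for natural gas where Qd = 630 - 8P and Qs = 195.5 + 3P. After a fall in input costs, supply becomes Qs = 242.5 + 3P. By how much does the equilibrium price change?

ΔP = -47/11

Original equilibrium: P* = 39.5, Q* = 314.
New equilibrium: 630 - 8P = 242.5 + 3P, so 387.5 = 11P and P' = 775/22; Q' = 630 − 8(775/22) = 3830/11.
Change in price: 775/22 − 39.5 = -47/11.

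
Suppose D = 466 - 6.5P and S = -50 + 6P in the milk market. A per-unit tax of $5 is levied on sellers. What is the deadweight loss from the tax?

Deadweight loss = 39

Pre-tax equilibrium: P* = 41.28, Q* = 197.68.
Tax on sellers shifts supply to S = -50 + 6(P − 5) = -80 + 6P.
466 - 6.5P = -80 + 6P gives buyer price Pb = 43.68; sellers receive Ps = 43.68 − 5 = 38.68.
New quantity: Q = 466 − 6.5(43.68) = 182.08.
DWL = ½ × 5 × (197.68 − 182.08) = 39.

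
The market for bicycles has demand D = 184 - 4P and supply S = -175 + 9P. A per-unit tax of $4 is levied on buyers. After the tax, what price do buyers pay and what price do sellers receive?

Buyers pay 395/13, sellers receive 343/13

Pre-tax equilibrium: P* = 359/13, Q* = 956/13.
Tax on buyers shifts demand to D = 184 − 4(P + 4) = 168 - 4P.
168 - 4P = -175 + 9P gives seller price Ps = 343/13; buyers pay Pb = 343/13 + 4 = 395/13.
New quantity: Q = 184 − 4(395/13) = 812/13.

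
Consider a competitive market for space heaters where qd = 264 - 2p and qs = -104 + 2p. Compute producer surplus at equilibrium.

Equilibrium: 264 - 2p = -104 + 2p gives p* = 92, q* = 80.
Supply starts at p = 52 (where qs = 0).
PS = ½(92 − 52)(80) = 1600.

Producer surplus = 1600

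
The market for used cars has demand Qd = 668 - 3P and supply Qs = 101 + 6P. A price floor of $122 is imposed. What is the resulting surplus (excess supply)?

Surplus = 531

Equilibrium price would be P* = 63, so the floor at 122 binds.
At P = 122: Qd = 302, Qs = 833.
Surplus = 833 − 302 = 531.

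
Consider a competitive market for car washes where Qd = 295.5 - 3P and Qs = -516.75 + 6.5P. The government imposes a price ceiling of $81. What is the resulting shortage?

Equilibrium price would be P* = 85.5, so the ceiling at 81 binds.
At P = 81: Qd = 295.5 − 3(81) = 52.5, Qs = -516.75 + 6.5(81) = 9.75.
Shortage = 52.5 − 9.75 = 42.75.

Shortage = 42.75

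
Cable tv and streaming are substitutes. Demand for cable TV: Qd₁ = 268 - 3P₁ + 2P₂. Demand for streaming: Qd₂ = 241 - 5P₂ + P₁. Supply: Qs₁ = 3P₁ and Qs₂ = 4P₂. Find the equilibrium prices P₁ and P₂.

Market 1: 268 - 3P₁ + 2P₂ = 3P₁ → 6P₁ - 2P₂ = 268.
Market 2: 9P₂ - P₁ = 241.
Eliminating P₂: 9×(1) + 2×(2) gives 52P₁ = 2894, so P₁ = 1447/26.
Back-substitute into (2): P₂ = (241 + 1×1447/26) / 9 = 857/26.

P₁ = 1447/26, P₂ = 857/26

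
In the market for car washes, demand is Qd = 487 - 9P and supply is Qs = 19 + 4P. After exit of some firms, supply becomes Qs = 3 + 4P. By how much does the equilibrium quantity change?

Original equilibrium: P* = 36, Q* = 163.
New equilibrium: 487 - 9P = 3 + 4P, so 484 = 13P and P' = 484/13; Q' = 487 − 9(484/13) = 1975/13.
Change in quantity: 1975/13 − 163 = -144/13.

ΔQ = -144/13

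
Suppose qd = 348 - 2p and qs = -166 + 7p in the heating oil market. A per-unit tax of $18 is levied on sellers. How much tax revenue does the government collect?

Pre-tax equilibrium: p* = 514/9, q* = 2104/9.
Tax on sellers shifts supply to qs = -166 + 7(p − 18) = -292 + 7p.
348 - 2p = -292 + 7p gives buyer price pb = 640/9; sellers receive ps = 640/9 − 18 = 478/9.
New quantity: q = 348 − 2(640/9) = 1852/9.
Revenue = 18 × 1852/9 = 3704.

Tax revenue = 3704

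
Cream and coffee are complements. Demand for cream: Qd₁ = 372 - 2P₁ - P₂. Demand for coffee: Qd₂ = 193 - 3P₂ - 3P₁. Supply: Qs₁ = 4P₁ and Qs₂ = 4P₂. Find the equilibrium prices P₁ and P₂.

Market 1: 372 - 2P₁ - P₂ = 4P₁ → 6P₁ + P₂ = 372.
Market 2: 7P₂ + 3P₁ = 193.
Eliminating P₂: 7×(1) − 1×(2) gives 39P₁ = 2411, so P₁ = 2411/39.
Back-substitute into (2): P₂ = (193 − 3×2411/39) / 7 = 14/13.

P₁ = 2411/39, P₂ = 14/13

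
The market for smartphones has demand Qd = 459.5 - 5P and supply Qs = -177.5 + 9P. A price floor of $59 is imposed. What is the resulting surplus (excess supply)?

Surplus = 189

Equilibrium price would be P* = 45.5, so the floor at 59 binds.
At P = 59: Qd = 164.5, Qs = 353.5.
Surplus = 353.5 − 164.5 = 189.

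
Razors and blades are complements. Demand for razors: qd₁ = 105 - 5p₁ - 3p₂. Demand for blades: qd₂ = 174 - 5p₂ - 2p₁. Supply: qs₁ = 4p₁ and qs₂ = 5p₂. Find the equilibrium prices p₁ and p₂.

Market 1: 105 - 5p₁ - 3p₂ = 4p₁ → 9p₁ + 3p₂ = 105.
Market 2: 10p₂ + 2p₁ = 174.
Eliminating p₂: 10×(1) − 3×(2) gives 84p₁ = 528, so p₁ = 44/7.
Back-substitute into (2): p₂ = (174 − 2×44/7) / 10 = 113/7.

p₁ = 44/7, p₂ = 113/7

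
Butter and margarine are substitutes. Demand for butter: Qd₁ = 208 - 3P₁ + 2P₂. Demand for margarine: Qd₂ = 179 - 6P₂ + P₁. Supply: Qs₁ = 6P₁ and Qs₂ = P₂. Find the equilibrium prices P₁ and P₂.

Market 1: 208 - 3P₁ + 2P₂ = 6P₁ → 9P₁ - 2P₂ = 208.
Market 2: 7P₂ - P₁ = 179.
Eliminating P₂: 7×(1) + 2×(2) gives 61P₁ = 1814, so P₁ = 1814/61.
Back-substitute into (2): P₂ = (179 + 1×1814/61) / 7 = 1819/61.

P₁ = 1814/61, P₂ = 1819/61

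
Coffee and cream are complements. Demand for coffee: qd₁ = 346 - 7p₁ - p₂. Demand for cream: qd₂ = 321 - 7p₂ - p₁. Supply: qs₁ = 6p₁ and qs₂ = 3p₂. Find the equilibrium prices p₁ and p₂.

p₁ = 73/3, p₂ = 89/3

Market 1: 346 - 7p₁ - p₂ = 6p₁ → 13p₁ + p₂ = 346.
Market 2: 10p₂ + p₁ = 321.
Eliminating p₂: 10×(1) − 1×(2) gives 129p₁ = 3139, so p₁ = 73/3.
Back-substitute into (2): p₂ = (321 − 1×73/3) / 10 = 89/3.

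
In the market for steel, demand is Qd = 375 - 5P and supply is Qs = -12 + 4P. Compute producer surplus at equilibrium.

Producer surplus = 3200

Equilibrium: 375 - 5P = -12 + 4P gives P* = 43, Q* = 160.
Supply starts at P = 3 (where Qs = 0).
PS = ½(43 − 3)(160) = 3200.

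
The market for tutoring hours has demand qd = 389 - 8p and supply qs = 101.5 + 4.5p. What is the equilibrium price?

Set qd = qs: 389 - 8p = 101.5 + 4.5p.
287.5 = 12.5p, so p* = 23.
q* = 389 − 8(23) = 205.

p* = 23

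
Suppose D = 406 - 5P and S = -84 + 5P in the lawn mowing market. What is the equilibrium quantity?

Set D = S: 406 - 5P = -84 + 5P.
490 = 10P, so P* = 49.
Q* = 406 − 5(49) = 161.

Q* = 161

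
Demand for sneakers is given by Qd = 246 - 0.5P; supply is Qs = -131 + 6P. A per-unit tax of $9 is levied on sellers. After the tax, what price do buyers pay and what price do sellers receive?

Pre-tax equilibrium: P* = 58, Q* = 217.
Tax on sellers shifts supply to Qs = -131 + 6(P − 9) = -185 + 6P.
246 - 0.5P = -185 + 6P gives buyer price Pb = 862/13; sellers receive Ps = 862/13 − 9 = 745/13.
New quantity: Q = 246 − 0.5(862/13) = 2767/13.

Buyers pay 862/13, sellers receive 745/13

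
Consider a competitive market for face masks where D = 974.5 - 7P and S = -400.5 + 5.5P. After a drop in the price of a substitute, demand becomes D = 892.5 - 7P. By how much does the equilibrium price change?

ΔP = -6.56

Original equilibrium: P* = 110, Q* = 204.5.
New equilibrium: 892.5 - 7P = -400.5 + 5.5P, so 1293 = 12.5P and P' = 103.44; Q' = 892.5 − 7(103.44) = 168.42.
Change in price: 103.44 − 110 = -6.56.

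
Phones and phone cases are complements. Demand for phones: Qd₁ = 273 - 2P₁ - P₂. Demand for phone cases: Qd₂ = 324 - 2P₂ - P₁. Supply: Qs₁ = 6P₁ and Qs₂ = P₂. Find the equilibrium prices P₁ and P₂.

P₁ = 495/23, P₂ = 2319/23

Market 1: 273 - 2P₁ - P₂ = 6P₁ → 8P₁ + P₂ = 273.
Market 2: 3P₂ + P₁ = 324.
Eliminating P₂: 3×(1) − 1×(2) gives 23P₁ = 495, so P₁ = 495/23.
Back-substitute into (2): P₂ = (324 − 1×495/23) / 3 = 2319/23.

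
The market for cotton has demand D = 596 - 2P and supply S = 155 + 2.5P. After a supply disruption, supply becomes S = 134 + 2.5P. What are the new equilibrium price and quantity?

Original equilibrium: P* = 98, Q* = 400.
New equilibrium: 596 - 2P = 134 + 2.5P, so 462 = 4.5P and P' = 308/3; Q' = 596 − 2(308/3) = 1172/3.

P' = 308/3, Q' = 1172/3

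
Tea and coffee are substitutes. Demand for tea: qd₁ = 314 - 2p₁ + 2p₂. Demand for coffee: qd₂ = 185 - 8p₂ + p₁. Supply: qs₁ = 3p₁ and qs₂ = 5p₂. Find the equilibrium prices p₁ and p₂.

p₁ = 212/3, p₂ = 59/3

Market 1: 314 - 2p₁ + 2p₂ = 3p₁ → 5p₁ - 2p₂ = 314.
Market 2: 13p₂ - p₁ = 185.
Eliminating p₂: 13×(1) + 2×(2) gives 63p₁ = 4452, so p₁ = 212/3.
Back-substitute into (2): p₂ = (185 + 1×212/3) / 13 = 59/3.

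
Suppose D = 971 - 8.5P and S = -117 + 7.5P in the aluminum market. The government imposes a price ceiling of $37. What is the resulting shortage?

Equilibrium price would be P* = 68, so the ceiling at 37 binds.
At P = 37: D = 971 − 8.5(37) = 656.5, S = -117 + 7.5(37) = 160.5.
Shortage = 656.5 − 160.5 = 496.

Shortage = 496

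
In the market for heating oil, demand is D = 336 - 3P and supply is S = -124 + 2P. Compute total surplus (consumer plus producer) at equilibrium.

Equilibrium: 336 - 3P = -124 + 2P gives P* = 92, Q* = 60.
Demand choke price: P = 112; supply starts at P = 62.
CS = ½(112 − 92)(60) = 600; PS = ½(92 − 62)(60) = 900.

Total surplus = 1500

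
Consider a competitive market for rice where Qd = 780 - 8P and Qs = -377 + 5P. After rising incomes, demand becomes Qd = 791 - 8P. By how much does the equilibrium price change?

ΔP = 11/13

Original equilibrium: P* = 89, Q* = 68.
New equilibrium: 791 - 8P = -377 + 5P, so 1168 = 13P and P' = 1168/13; Q' = 791 − 8(1168/13) = 939/13.
Change in price: 1168/13 − 89 = 11/13.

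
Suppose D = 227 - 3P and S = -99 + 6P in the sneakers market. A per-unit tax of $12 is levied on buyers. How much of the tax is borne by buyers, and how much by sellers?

Pre-tax equilibrium: P* = 326/9, Q* = 355/3.
Tax on buyers shifts demand to D = 227 − 3(P + 12) = 191 - 3P.
191 - 3P = -99 + 6P gives seller price Ps = 290/9; buyers pay Pb = 290/9 + 12 = 398/9.
New quantity: Q = 227 − 3(398/9) = 283/3.
Buyer burden = 398/9 − 326/9 = 8; seller burden = 326/9 − 290/9 = 4.

Buyers bear $8, sellers bear $4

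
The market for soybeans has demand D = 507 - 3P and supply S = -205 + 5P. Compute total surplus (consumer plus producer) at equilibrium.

Total surplus = 15360

Equilibrium: 507 - 3P = -205 + 5P gives P* = 89, Q* = 240.
Demand choke price: P = 169; supply starts at P = 41.
CS = ½(169 − 89)(240) = 9600; PS = ½(89 − 41)(240) = 5760.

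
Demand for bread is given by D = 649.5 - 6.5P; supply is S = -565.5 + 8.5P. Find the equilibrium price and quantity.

P* = 81, Q* = 123

Set D = S: 649.5 - 6.5P = -565.5 + 8.5P.
1215 = 15P, so P* = 81.
Q* = 649.5 − 6.5(81) = 123.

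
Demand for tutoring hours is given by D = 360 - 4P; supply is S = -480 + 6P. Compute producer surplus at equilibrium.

Producer surplus = 48

Equilibrium: 360 - 4P = -480 + 6P gives P* = 84, Q* = 24.
Supply starts at P = 80 (where S = 0).
PS = ½(84 − 80)(24) = 48.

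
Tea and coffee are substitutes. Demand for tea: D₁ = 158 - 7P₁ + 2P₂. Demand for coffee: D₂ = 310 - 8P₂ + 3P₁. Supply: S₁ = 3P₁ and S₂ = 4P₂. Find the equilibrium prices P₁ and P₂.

P₁ = 1258/57, P₂ = 1787/57

Market 1: 158 - 7P₁ + 2P₂ = 3P₁ → 10P₁ - 2P₂ = 158.
Market 2: 12P₂ - 3P₁ = 310.
Eliminating P₂: 12×(1) + 2×(2) gives 114P₁ = 2516, so P₁ = 1258/57.
Back-substitute into (2): P₂ = (310 + 3×1258/57) / 12 = 1787/57.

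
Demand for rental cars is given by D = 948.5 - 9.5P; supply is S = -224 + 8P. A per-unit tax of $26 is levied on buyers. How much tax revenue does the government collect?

Tax revenue = 181168/35

Pre-tax equilibrium: P* = 67, Q* = 312.
Tax on buyers shifts demand to D = 948.5 − 9.5(P + 26) = 701.5 - 9.5P.
701.5 - 9.5P = -224 + 8P gives seller price Ps = 1851/35; buyers pay Pb = 1851/35 + 26 = 2761/35.
New quantity: Q = 948.5 − 9.5(2761/35) = 6968/35.
Revenue = 26 × 6968/35 = 181168/35.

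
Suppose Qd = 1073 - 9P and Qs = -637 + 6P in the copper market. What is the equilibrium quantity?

Set Qd = Qs: 1073 - 9P = -637 + 6P.
1710 = 15P, so P* = 114.
Q* = 1073 − 9(114) = 47.

Q* = 47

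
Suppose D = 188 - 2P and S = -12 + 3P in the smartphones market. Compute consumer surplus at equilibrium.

Equilibrium: 188 - 2P = -12 + 3P gives P* = 40, Q* = 108.
Demand choke price (D = 0): P = 94.
CS = ½(94 − 40)(108) = 2916.

Consumer surplus = 2916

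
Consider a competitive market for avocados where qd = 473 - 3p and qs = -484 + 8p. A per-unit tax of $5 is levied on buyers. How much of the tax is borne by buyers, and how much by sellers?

Buyers bear 40/11, sellers bear 15/11

Pre-tax equilibrium: p* = 87, q* = 212.
Tax on buyers shifts demand to qd = 473 − 3(p + 5) = 458 - 3p.
458 - 3p = -484 + 8p gives seller price ps = 942/11; buyers pay pb = 942/11 + 5 = 997/11.
New quantity: q = 473 − 3(997/11) = 2212/11.
Buyer burden = 997/11 − 87 = 40/11; seller burden = 87 − 942/11 = 15/11.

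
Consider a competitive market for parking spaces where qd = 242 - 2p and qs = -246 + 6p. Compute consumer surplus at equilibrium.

Equilibrium: 242 - 2p = -246 + 6p gives p* = 61, q* = 120.
Demand choke price (qd = 0): p = 121.
CS = ½(121 − 61)(120) = 3600.

Consumer surplus = 3600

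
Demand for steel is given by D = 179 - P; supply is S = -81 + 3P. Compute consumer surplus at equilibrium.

Consumer surplus = 6498

Equilibrium: 179 - P = -81 + 3P gives P* = 65, Q* = 114.
Demand choke price (D = 0): P = 179.
CS = ½(179 − 65)(114) = 6498.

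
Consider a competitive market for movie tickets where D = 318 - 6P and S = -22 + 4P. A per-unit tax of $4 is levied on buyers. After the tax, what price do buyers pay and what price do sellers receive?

Buyers pay $35.6, sellers receive $31.6

Pre-tax equilibrium: P* = 34, Q* = 114.
Tax on buyers shifts demand to D = 318 − 6(P + 4) = 294 - 6P.
294 - 6P = -22 + 4P gives seller price Ps = 31.6; buyers pay Pb = 31.6 + 4 = 35.6.
New quantity: Q = 318 − 6(35.6) = 104.4.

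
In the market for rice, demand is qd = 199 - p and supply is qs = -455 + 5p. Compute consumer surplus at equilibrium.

Equilibrium: 199 - p = -455 + 5p gives p* = 109, q* = 90.
Demand choke price (qd = 0): p = 199.
CS = ½(199 − 109)(90) = 4050.

Consumer surplus = 4050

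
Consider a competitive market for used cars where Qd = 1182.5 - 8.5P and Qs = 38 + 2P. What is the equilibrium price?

P* = 109

Set Qd = Qs: 1182.5 - 8.5P = 38 + 2P.
1144.5 = 10.5P, so P* = 109.
Q* = 1182.5 − 8.5(109) = 256.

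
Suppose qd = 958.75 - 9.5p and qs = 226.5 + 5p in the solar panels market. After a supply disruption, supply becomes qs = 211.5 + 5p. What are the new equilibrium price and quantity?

Original equilibrium: p* = 50.5, q* = 479.
New equilibrium: 958.75 - 9.5p = 211.5 + 5p, so 747.25 = 14.5p and p' = 2989/58; q' = 958.75 − 9.5(2989/58) = 13606/29.

p' = 2989/58, q' = 13606/29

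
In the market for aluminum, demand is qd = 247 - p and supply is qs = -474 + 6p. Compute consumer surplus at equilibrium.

Equilibrium: 247 - p = -474 + 6p gives p* = 103, q* = 144.
Demand choke price (qd = 0): p = 247.
CS = ½(247 − 103)(144) = 10368.

Consumer surplus = 10368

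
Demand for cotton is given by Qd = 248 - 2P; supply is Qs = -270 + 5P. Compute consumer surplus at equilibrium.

Consumer surplus = 2500

Equilibrium: 248 - 2P = -270 + 5P gives P* = 74, Q* = 100.
Demand choke price (Qd = 0): P = 124.
CS = ½(124 − 74)(100) = 2500.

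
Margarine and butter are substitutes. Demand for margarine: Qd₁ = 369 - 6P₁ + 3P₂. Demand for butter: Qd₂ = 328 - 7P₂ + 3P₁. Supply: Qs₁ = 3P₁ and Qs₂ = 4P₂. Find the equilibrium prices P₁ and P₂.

Market 1: 369 - 6P₁ + 3P₂ = 3P₁ → 9P₁ - 3P₂ = 369.
Market 2: 11P₂ - 3P₁ = 328.
Eliminating P₂: 11×(1) + 3×(2) gives 90P₁ = 5043, so P₁ = 1681/30.
Back-substitute into (2): P₂ = (328 + 3×1681/30) / 11 = 45.1.

P₁ = 1681/30, P₂ = 45.1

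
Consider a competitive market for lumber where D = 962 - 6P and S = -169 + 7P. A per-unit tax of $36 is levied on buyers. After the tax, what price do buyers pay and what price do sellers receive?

Pre-tax equilibrium: P* = 87, Q* = 440.
Tax on buyers shifts demand to D = 962 − 6(P + 36) = 746 - 6P.
746 - 6P = -169 + 7P gives seller price Ps = 915/13; buyers pay Pb = 915/13 + 36 = 1383/13.
New quantity: Q = 962 − 6(1383/13) = 4208/13.

Buyers pay 1383/13, sellers receive 915/13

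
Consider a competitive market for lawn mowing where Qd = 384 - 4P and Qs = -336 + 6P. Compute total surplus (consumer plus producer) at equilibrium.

Total surplus = 1920

Equilibrium: 384 - 4P = -336 + 6P gives P* = 72, Q* = 96.
Demand choke price: P = 96; supply starts at P = 56.
CS = ½(96 − 72)(96) = 1152; PS = ½(72 − 56)(96) = 768.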